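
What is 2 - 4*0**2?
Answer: 2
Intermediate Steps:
2 - 4*0**2 = 2 - 4*0 = 2 + 0 = 2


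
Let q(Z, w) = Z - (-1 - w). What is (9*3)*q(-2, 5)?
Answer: 108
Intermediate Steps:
q(Z, w) = 1 + Z + w (q(Z, w) = Z + (1 + w) = 1 + Z + w)
(9*3)*q(-2, 5) = (9*3)*(1 - 2 + 5) = 27*4 = 108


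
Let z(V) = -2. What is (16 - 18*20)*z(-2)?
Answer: 688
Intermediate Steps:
(16 - 18*20)*z(-2) = (16 - 18*20)*(-2) = (16 - 360)*(-2) = -344*(-2) = 688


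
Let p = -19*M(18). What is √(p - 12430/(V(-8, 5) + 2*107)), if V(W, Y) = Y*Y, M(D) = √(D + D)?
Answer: 2*I*√2370641/239 ≈ 12.884*I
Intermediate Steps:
M(D) = √2*√D (M(D) = √(2*D) = √2*√D)
V(W, Y) = Y²
p = -114 (p = -19*√2*√18 = -19*√2*3*√2 = -19*6 = -114)
√(p - 12430/(V(-8, 5) + 2*107)) = √(-114 - 12430/(5² + 2*107)) = √(-114 - 12430/(25 + 214)) = √(-114 - 12430/239) = √(-39676/239) = 2*I*√2370641/239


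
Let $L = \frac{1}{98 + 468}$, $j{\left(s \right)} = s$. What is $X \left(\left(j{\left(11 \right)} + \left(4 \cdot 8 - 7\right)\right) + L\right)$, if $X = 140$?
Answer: $\frac{1426390}{283} \approx 5040.3$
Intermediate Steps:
$L = \frac{1}{566} \approx 0.0017668$
$X \left(\left(j{\left(11 \right)} + \left(4 \cdot 8 - 7\right)\right) + L\right) = 140 \left(\left(11 + \left(4 \cdot 8 - 7\right)\right) + \frac{1}{566}\right) = 140 \left(\left(11 + \left(32 - 7\right)\right) + \frac{1}{566}\right) = 140 \left(\left(11 + 25\right) + \frac{1}{566}\right) = 140 \left(36 + \frac{1}{566}\right) = 140 \cdot \frac{20377}{566} = \frac{1426390}{283}$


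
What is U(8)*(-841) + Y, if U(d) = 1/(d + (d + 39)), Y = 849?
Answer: 45854/55 ≈ 833.71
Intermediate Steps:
U(d) = 1/(39 + 2*d) (U(d) = 1/(d + (39 + d)) = 1/(39 + 2*d))
U(8)*(-841) + Y = -841/(39 + 2*8) + 849 = -841/(39 + 16) + 849 = -841/55 + 849 = 45854/55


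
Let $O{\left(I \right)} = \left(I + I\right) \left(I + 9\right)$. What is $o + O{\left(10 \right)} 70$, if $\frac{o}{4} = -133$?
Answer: $26068$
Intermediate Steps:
$o = -532$ ($o = 4 \left(-133\right) = -532$)
$O{\left(I \right)} = 2 I \left(9 + I\right)$
$o + O{\left(10 \right)} 70 = -532 + 2 \cdot 10 \left(9 + 10\right) 70 = -532 + 2 \cdot 10 \cdot 19 \cdot 70 = -532 + 380 \cdot 70 = -532 + 26600 = 26068$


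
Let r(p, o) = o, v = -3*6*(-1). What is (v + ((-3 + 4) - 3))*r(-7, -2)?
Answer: -32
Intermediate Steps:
v = 18 (v = -18*(-1) = 18)
(v + ((-3 + 4) - 3))*r(-7, -2) = (18 + ((-3 + 4) - 3))*(-2) = (18 + (1 - 3))*(-2) = (18 - 2)*(-2) = 16*(-2) = -32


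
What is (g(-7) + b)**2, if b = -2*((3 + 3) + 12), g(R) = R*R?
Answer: 169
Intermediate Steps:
g(R) = R**2
b = -36 (b = -2*(6 + 12) = -2*18 = -36)
(g(-7) + b)**2 = ((-7)**2 - 36)**2 = (49 - 36)**2 = 13**2 = 169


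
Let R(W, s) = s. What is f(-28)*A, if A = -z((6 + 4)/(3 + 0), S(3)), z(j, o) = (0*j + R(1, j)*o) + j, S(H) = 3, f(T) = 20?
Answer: -800/3 ≈ -266.67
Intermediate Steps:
z(j, o) = j + j*o (z(j, o) = (0*j + j*o) + j = (0 + j*o) + j = j*o + j = j + j*o)
A = -40/3 (A = -(6 + 4)/(3 + 0)*(1 + 3) = -10/3*4 = -10*(⅓)*4 = -10*4/3 = -1*40/3 = -40/3 ≈ -13.333)
f(-28)*A = 20*(-40/3) = -800/3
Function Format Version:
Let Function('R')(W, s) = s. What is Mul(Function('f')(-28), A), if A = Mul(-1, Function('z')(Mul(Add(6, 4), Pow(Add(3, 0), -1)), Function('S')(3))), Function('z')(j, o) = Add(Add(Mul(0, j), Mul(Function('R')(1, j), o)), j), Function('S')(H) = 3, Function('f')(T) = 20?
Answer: Rational(-800, 3) ≈ -266.67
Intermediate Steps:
Function('z')(j, o) = Add(j, Mul(j, o)) (Function('z')(j, o) = Add(Add(Mul(0, j), Mul(j, o)), j) = Add(Add(0, Mul(j, o)), j) = Add(Mul(j, o), j) = Add(j, Mul(j, o)))
A = Rational(-40, 3) (A = Mul(-1, Mul(Mul(Add(6, 4), Pow(Add(3, 0), -1)), Add(1, 3))) = Mul(-1, Mul(Mul(10, Pow(3, -1)), 4)) = Mul(-1, Mul(Mul(10, Rational(1, 3)), 4)) = Mul(-1, Mul(Rational(10, 3), 4)) = Mul(-1, Rational(40, 3)) = Rational(-40, 3) ≈ -13.333)
Mul(Function('f')(-28), A) = Mul(20, Rational(-40, 3)) = Rational(-800, 3)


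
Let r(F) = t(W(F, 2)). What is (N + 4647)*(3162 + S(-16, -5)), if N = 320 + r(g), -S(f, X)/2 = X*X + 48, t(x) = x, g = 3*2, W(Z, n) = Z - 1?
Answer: 14995552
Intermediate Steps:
W(Z, n) = -1 + Z
g = 6
r(F) = -1 + F
S(f, X) = -96 - 2*X**2 (S(f, X) = -2*(X*X + 48) = -2*(X**2 + 48) = -2*(48 + X**2) = -96 - 2*X**2)
N = 325 (N = 320 + (-1 + 6) = 320 + 5 = 325)
(N + 4647)*(3162 + S(-16, -5)) = (325 + 4647)*(3162 + (-96 - 2*(-5)**2)) = 4972*(3162 + (-96 - 2*25)) = 4972*(3162 + (-96 - 50)) = 4972*(3162 - 146) = 4972*3016 = 14995552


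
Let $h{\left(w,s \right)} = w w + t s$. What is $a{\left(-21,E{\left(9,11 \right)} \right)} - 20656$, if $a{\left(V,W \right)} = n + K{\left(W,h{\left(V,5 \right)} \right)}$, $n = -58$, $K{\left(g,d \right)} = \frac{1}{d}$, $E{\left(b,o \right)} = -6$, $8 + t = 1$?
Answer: $- \frac{8409883}{406} \approx -20714.0$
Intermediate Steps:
$t = -7$ ($t = -8 + 1 = -7$)
$h{\left(w,s \right)} = w^{2} - 7 s$ ($h{\left(w,s \right)} = w w - 7 s = w^{2} - 7 s$)
$a{\left(V,W \right)} = -58 + \frac{1}{-35 + V^{2}}$ ($a{\left(V,W \right)} = -58 + \frac{1}{V^{2} - 35} = -58 + \frac{1}{-35 + V^{2}}$)
$a{\left(-21,E{\left(9,11 \right)} \right)} - 20656 = \frac{2031 - 58 \left(-21\right)^{2}}{-35 + \left(-21\right)^{2}} - 20656 = \frac{2031 - 25578}{-35 + 441} - 20656 = \frac{2031 - 25578}{406} - 20656 = \frac{1}{406} \left(-23547\right) - 20656 = - \frac{23547}{406} - 20656 = - \frac{8409883}{406}$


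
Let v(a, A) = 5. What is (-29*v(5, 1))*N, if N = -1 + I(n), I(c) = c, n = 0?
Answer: 145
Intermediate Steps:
N = -1 (N = -1 + 0 = -1)
(-29*v(5, 1))*N = -29*5*(-1) = -145*(-1) = 145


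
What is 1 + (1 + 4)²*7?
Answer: 176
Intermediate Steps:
1 + (1 + 4)²*7 = 1 + 5²*7 = 1 + 25*7 = 1 + 175 = 176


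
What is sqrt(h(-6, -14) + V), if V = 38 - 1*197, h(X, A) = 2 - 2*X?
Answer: I*sqrt(145) ≈ 12.042*I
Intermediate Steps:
V = -159 (V = 38 - 197 = -159)
sqrt(h(-6, -14) + V) = sqrt((2 - 2*(-6)) - 159) = sqrt((2 + 12) - 159) = sqrt(14 - 159) = sqrt(-145) = I*sqrt(145)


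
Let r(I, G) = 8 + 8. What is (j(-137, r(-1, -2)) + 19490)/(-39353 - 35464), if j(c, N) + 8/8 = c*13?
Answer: -17708/74817 ≈ -0.23668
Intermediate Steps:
r(I, G) = 16
j(c, N) = -1 + 13*c (j(c, N) = -1 + c*13 = -1 + 13*c)
(j(-137, r(-1, -2)) + 19490)/(-39353 - 35464) = ((-1 + 13*(-137)) + 19490)/(-39353 - 35464) = ((-1 - 1781) + 19490)/(-74817) = (-1782 + 19490)*(-1/74817) = 17708*(-1/74817) = -17708/74817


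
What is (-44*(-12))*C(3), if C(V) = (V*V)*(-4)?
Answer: -19008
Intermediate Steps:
C(V) = -4*V**2 (C(V) = V**2*(-4) = -4*V**2)
(-44*(-12))*C(3) = (-44*(-12))*(-4*3**2) = 528*(-4*9) = 528*(-36) = -19008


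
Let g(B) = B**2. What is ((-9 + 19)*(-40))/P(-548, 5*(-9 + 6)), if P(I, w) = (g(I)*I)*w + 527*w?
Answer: -16/98739639 ≈ -1.6204e-7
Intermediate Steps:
P(I, w) = 527*w + w*I**3 (P(I, w) = (I**2*I)*w + 527*w = I**3*w + 527*w = w*I**3 + 527*w = 527*w + w*I**3)
((-9 + 19)*(-40))/P(-548, 5*(-9 + 6)) = ((-9 + 19)*(-40))/(((5*(-9 + 6))*(527 + (-548)**3))) = (10*(-40))/(((5*(-3))*(527 - 164566592))) = -400/((-15*(-164566065))) = -400/2468490975 = -400*1/2468490975 = -16/98739639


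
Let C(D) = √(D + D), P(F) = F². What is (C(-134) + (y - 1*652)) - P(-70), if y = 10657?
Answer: 5105 + 2*I*√67 ≈ 5105.0 + 16.371*I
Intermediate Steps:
C(D) = √2*√D (C(D) = √(2*D) = √2*√D)
(C(-134) + (y - 1*652)) - P(-70) = (√2*√(-134) + (10657 - 1*652)) - 1*(-70)² = (√2*(I*√134) + (10657 - 652)) - 1*4900 = (2*I*√67 + 10005) - 4900 = (10005 + 2*I*√67) - 4900 = 5105 + 2*I*√67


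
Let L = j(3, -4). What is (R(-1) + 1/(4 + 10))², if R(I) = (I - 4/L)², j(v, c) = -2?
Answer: 225/196 ≈ 1.1480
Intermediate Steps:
L = -2
R(I) = (2 + I)² (R(I) = (I - 4/(-2))² = (I - 4*(-½))² = (I + 2)² = (2 + I)²)
(R(-1) + 1/(4 + 10))² = ((2 - 1)² + 1/(4 + 10))² = (1² + 1/14)² = (1 + 1/14)² = (15/14)² = 225/196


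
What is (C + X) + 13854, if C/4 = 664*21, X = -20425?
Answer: 49205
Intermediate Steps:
C = 55776 (C = 4*(664*21) = 4*13944 = 55776)
(C + X) + 13854 = (55776 - 20425) + 13854 = 35351 + 13854 = 49205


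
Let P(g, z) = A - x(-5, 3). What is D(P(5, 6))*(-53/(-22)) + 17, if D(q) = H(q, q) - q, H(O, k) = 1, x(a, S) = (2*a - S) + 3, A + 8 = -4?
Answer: 533/22 ≈ 24.227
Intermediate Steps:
A = -12 (A = -8 - 4 = -12)
x(a, S) = 3 - S + 2*a (x(a, S) = (-S + 2*a) + 3 = 3 - S + 2*a)
P(g, z) = -2 (P(g, z) = -12 - (3 - 1*3 + 2*(-5)) = -12 - (3 - 3 - 10) = -12 - 1*(-10) = -12 + 10 = -2)
D(q) = 1 - q
D(P(5, 6))*(-53/(-22)) + 17 = (1 - 1*(-2))*(-53/(-22)) + 17 = (1 + 2)*(-53*(-1/22)) + 17 = 3*(53/22) + 17 = 159/22 + 17 = 533/22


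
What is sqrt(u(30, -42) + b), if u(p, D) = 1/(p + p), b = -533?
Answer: I*sqrt(479685)/30 ≈ 23.086*I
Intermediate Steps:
u(p, D) = 1/(2*p)
sqrt(u(30, -42) + b) = sqrt((1/2)/30 - 533) = sqrt((1/2)*(1/30) - 533) = sqrt(1/60 - 533) = sqrt(-31979/60) = I*sqrt(479685)/30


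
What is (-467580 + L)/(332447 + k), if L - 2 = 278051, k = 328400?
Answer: -189527/660847 ≈ -0.28679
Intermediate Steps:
L = 278053 (L = 2 + 278051 = 278053)
(-467580 + L)/(332447 + k) = (-467580 + 278053)/(332447 + 328400) = -189527/660847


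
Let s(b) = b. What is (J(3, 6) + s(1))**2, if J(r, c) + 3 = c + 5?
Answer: 81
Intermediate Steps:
J(r, c) = 2 + c (J(r, c) = -3 + (c + 5) = -3 + (5 + c) = 2 + c)
(J(3, 6) + s(1))**2 = ((2 + 6) + 1)**2 = (8 + 1)**2 = 9**2 = 81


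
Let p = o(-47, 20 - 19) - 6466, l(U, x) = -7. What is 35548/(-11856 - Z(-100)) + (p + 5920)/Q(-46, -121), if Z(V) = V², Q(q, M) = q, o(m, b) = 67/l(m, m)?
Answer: 9193941/879704 ≈ 10.451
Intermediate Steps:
o(m, b) = -67/7 (o(m, b) = 67/(-7) = 67*(-⅐) = -67/7)
p = -45329/7 (p = -67/7 - 6466 = -45329/7 ≈ -6475.6)
35548/(-11856 - Z(-100)) + (p + 5920)/Q(-46, -121) = 35548/(-11856 - 1*(-100)²) + (-45329/7 + 5920)/(-46) = 35548/(-11856 - 1*10000) - 3889/7*(-1/46) = 35548/(-11856 - 10000) + 3889/322 = 35548/(-21856) + 3889/322 = 35548*(-1/21856) + 3889/322 = -8887/5464 + 3889/322 = 9193941/879704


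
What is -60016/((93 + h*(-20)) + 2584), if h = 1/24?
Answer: -360096/16057 ≈ -22.426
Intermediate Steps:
h = 1/24 ≈ 0.041667
-60016/((93 + h*(-20)) + 2584) = -60016/((93 + (1/24)*(-20)) + 2584) = -60016/((93 - ⅚) + 2584) = -60016/(553/6 + 2584) = -60016/16057/6 = -60016*6/16057 = -360096/16057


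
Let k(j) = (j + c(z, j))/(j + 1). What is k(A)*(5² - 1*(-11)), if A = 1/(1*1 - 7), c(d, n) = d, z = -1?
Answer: -252/5 ≈ -50.400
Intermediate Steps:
A = -⅙ (A = 1/(1 - 7) = 1/(-6) = -⅙ ≈ -0.16667)
k(j) = (-1 + j)/(1 + j) (k(j) = (j - 1)/(j + 1) = (-1 + j)/(1 + j))
k(A)*(5² - 1*(-11)) = ((-1 - ⅙)/(1 - ⅙))*(5² - 1*(-11)) = (-7/6/(⅚))*(25 + 11) = ((6/5)*(-7/6))*36 = -7/5*36 = -252/5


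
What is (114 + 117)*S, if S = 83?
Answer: 19173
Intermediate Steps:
(114 + 117)*S = (114 + 117)*83 = 231*83 = 19173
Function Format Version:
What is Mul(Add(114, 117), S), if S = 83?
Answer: 19173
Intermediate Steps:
Mul(Add(114, 117), S) = Mul(Add(114, 117), 83) = Mul(231, 83) = 19173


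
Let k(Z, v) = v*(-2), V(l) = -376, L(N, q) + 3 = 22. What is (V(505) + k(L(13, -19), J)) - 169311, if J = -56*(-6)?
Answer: -170359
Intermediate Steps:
L(N, q) = 19 (L(N, q) = -3 + 22 = 19)
J = 336
k(Z, v) = -2*v
(V(505) + k(L(13, -19), J)) - 169311 = (-376 - 2*336) - 169311 = (-376 - 672) - 169311 = -1048 - 169311 = -170359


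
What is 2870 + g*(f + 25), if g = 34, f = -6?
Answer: 3516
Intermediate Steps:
2870 + g*(f + 25) = 2870 + 34*(-6 + 25) = 2870 + 34*19 = 2870 + 646 = 3516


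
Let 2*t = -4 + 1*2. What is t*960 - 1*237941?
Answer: -238901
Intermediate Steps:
t = -1 (t = (-4 + 1*2)/2 = (-4 + 2)/2 = (1/2)*(-2) = -1)
t*960 - 1*237941 = -1*960 - 1*237941 = -960 - 237941 = -238901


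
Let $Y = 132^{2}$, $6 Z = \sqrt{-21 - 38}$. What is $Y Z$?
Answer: $2904 i \sqrt{59} \approx 22306.0 i$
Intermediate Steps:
$Z = \frac{i \sqrt{59}}{6}$ ($Z = \frac{\sqrt{-21 - 38}}{6} = \frac{\sqrt{-59}}{6} = \frac{i \sqrt{59}}{6} \approx 1.2802 i$)
$Y = 17424$
$Y Z = 17424 \frac{i \sqrt{59}}{6} = 2904 i \sqrt{59}$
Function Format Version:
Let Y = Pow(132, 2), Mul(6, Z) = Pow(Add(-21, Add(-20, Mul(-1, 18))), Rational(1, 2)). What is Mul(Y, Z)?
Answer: Mul(2904, I, Pow(59, Rational(1, 2))) ≈ Mul(22306., I)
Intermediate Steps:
Z = Mul(Rational(1, 6), I, Pow(59, Rational(1, 2))) (Z = Mul(Rational(1, 6), Pow(Add(-21, Add(-20, Mul(-1, 18))), Rational(1, 2))) = Mul(Rational(1, 6), Pow(Add(-21, Add(-20, -18)), Rational(1, 2))) = Mul(Rational(1, 6), Pow(Add(-21, -38), Rational(1, 2))) = Mul(Rational(1, 6), Pow(-59, Rational(1, 2))) = Mul(Rational(1, 6), Mul(I, Pow(59, Rational(1, 2)))) = Mul(Rational(1, 6), I, Pow(59, Rational(1, 2))) ≈ Mul(1.2802, I))
Y = 17424
Mul(Y, Z) = Mul(17424, Mul(Rational(1, 6), I, Pow(59, Rational(1, 2)))) = Mul(2904, I, Pow(59, Rational(1, 2)))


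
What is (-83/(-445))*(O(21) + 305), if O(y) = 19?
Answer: 26892/445 ≈ 60.431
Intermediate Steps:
(-83/(-445))*(O(21) + 305) = (-83/(-445))*(19 + 305) = -83*(-1/445)*324 = (83/445)*324 = 26892/445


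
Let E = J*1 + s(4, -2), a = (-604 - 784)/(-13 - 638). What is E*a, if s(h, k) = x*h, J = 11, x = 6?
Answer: 6940/93 ≈ 74.624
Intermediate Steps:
s(h, k) = 6*h
a = 1388/651 (a = -1388/(-651) = -1388*(-1/651) = 1388/651 ≈ 2.1321)
E = 35 (E = 11*1 + 6*4 = 11 + 24 = 35)
E*a = 35*(1388/651) = 6940/93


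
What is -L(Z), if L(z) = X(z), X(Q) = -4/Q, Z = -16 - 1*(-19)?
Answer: 4/3 ≈ 1.3333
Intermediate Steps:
Z = 3 (Z = -16 + 19 = 3)
L(z) = -4/z
-L(Z) = -(-4)/3 = -1*(-4/3) = 4/3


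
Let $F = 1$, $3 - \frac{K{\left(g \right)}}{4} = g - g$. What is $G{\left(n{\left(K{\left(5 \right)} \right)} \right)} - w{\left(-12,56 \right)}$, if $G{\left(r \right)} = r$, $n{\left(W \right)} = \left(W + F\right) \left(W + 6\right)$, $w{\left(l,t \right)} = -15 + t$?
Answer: $193$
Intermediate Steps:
$K{\left(g \right)} = 12$ ($K{\left(g \right)} = 12 - 4 \left(g - g\right) = 12 - 0 = 12 + 0 = 12$)
$n{\left(W \right)} = \left(1 + W\right) \left(6 + W\right)$ ($n{\left(W \right)} = \left(W + 1\right) \left(W + 6\right) = \left(1 + W\right) \left(6 + W\right)$)
$G{\left(n{\left(K{\left(5 \right)} \right)} \right)} - w{\left(-12,56 \right)} = \left(6 + 12^{2} + 7 \cdot 12\right) - \left(-15 + 56\right) = \left(6 + 144 + 84\right) - 41 = 234 - 41 = 193$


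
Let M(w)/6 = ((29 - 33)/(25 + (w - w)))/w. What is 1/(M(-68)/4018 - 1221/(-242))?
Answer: 18784150/94774641 ≈ 0.19820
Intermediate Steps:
M(w) = -24/(25*w) (M(w) = 6*(((29 - 33)/(25 + (w - w)))/w) = 6*((-4/(25 + 0))/w) = 6*((-4/25)/w) = 6*((-4*1/25)/w) = 6*(-4/(25*w)) = -24/(25*w))
1/(M(-68)/4018 - 1221/(-242)) = 1/(-24/25/(-68)/4018 - 1221/(-242)) = 1/(-24/25*(-1/68)*(1/4018) - 1221*(-1/242)) = 1/((6/425)*(1/4018) + 111/22) = 1/(3/853825 + 111/22) = 1/(94774641/18784150) = 18784150/94774641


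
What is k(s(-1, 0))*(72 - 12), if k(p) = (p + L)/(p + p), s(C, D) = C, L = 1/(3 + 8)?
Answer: 300/11 ≈ 27.273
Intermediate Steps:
L = 1/11 ≈ 0.090909
k(p) = (1/11 + p)/(2*p) (k(p) = (p + 1/11)/(p + p) = (1/11 + p)/((2*p)) = (1/11 + p)*(1/(2*p)) = (1/11 + p)/(2*p))
k(s(-1, 0))*(72 - 12) = ((1/22)*(1 + 11*(-1))/(-1))*(72 - 12) = ((1/22)*(-1)*(1 - 11))*60 = ((1/22)*(-1)*(-10))*60 = (5/11)*60 = 300/11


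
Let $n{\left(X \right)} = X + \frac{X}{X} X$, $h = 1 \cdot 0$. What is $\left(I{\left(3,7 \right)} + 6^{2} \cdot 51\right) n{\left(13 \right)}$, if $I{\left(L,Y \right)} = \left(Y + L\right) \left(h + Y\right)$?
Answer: $49556$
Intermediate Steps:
$h = 0$
$I{\left(L,Y \right)} = Y \left(L + Y\right)$ ($I{\left(L,Y \right)} = \left(Y + L\right) \left(0 + Y\right) = \left(L + Y\right) Y = Y \left(L + Y\right)$)
$n{\left(X \right)} = 2 X$ ($n{\left(X \right)} = X + 1 X = X + X = 2 X$)
$\left(I{\left(3,7 \right)} + 6^{2} \cdot 51\right) n{\left(13 \right)} = \left(7 \left(3 + 7\right) + 6^{2} \cdot 51\right) 2 \cdot 13 = \left(7 \cdot 10 + 36 \cdot 51\right) 26 = \left(70 + 1836\right) 26 = 1906 \cdot 26 = 49556$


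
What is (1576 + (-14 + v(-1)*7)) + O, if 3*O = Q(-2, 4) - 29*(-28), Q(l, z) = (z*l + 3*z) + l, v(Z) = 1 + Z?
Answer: 5500/3 ≈ 1833.3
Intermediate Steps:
Q(l, z) = l + 3*z + l*z (Q(l, z) = (l*z + 3*z) + l = (3*z + l*z) + l = l + 3*z + l*z)
O = 814/3 (O = ((-2 + 3*4 - 2*4) - 29*(-28))/3 = ((-2 + 12 - 8) + 812)/3 = (2 + 812)/3 = (⅓)*814 = 814/3 ≈ 271.33)
(1576 + (-14 + v(-1)*7)) + O = (1576 + (-14 + (1 - 1)*7)) + 814/3 = (1576 + (-14 + 0*7)) + 814/3 = (1576 + (-14 + 0)) + 814/3 = (1576 - 14) + 814/3 = 1562 + 814/3 = 5500/3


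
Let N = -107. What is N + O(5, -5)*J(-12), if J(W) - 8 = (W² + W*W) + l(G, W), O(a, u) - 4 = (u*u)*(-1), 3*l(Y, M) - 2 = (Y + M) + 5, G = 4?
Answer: -6316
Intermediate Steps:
l(Y, M) = 7/3 + M/3 + Y/3 (l(Y, M) = ⅔ + ((Y + M) + 5)/3 = ⅔ + ((M + Y) + 5)/3 = ⅔ + (5 + M + Y)/3 = ⅔ + (5/3 + M/3 + Y/3) = 7/3 + M/3 + Y/3)
O(a, u) = 4 - u² (O(a, u) = 4 + (u*u)*(-1) = 4 + u²*(-1) = 4 - u²)
J(W) = 35/3 + 2*W² + W/3 (J(W) = 8 + ((W² + W*W) + (7/3 + W/3 + (⅓)*4)) = 8 + ((W² + W²) + (7/3 + W/3 + 4/3)) = 8 + (2*W² + (11/3 + W/3)) = 8 + (11/3 + 2*W² + W/3) = 35/3 + 2*W² + W/3)
N + O(5, -5)*J(-12) = -107 + (4 - 1*(-5)²)*(35/3 + 2*(-12)² + (⅓)*(-12)) = -107 + (4 - 1*25)*(35/3 + 2*144 - 4) = -107 + (4 - 25)*(35/3 + 288 - 4) = -107 - 21*887/3 = -107 - 6209 = -6316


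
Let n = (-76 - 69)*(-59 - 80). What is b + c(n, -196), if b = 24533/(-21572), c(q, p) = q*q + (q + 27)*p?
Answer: 8677732886383/21572 ≈ 4.0227e+8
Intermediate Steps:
n = 20155 (n = -145*(-139) = 20155)
c(q, p) = q**2 + p*(27 + q) (c(q, p) = q**2 + (27 + q)*p = q**2 + p*(27 + q))
b = -24533/21572 (b = 24533*(-1/21572) = -24533/21572 ≈ -1.1373)
b + c(n, -196) = -24533/21572 + (20155**2 + 27*(-196) - 196*20155) = -24533/21572 + (406224025 - 5292 - 3950380) = -24533/21572 + 402268353 = 8677732886383/21572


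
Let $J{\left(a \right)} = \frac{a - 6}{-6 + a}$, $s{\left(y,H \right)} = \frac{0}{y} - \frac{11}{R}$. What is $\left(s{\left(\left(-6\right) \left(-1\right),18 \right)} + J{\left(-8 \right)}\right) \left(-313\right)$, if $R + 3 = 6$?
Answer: $\frac{2504}{3} \approx 834.67$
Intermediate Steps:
$R = 3$ ($R = -3 + 6 = 3$)
$s{\left(y,H \right)} = - \frac{11}{3}$ ($s{\left(y,H \right)} = \frac{0}{y} - \frac{11}{3} = 0 - \frac{11}{3} = - \frac{11}{3}$)
$J{\left(a \right)} = 1$ ($J{\left(a \right)} = \frac{-6 + a}{-6 + a} = 1$)
$\left(s{\left(\left(-6\right) \left(-1\right),18 \right)} + J{\left(-8 \right)}\right) \left(-313\right) = \left(- \frac{11}{3} + 1\right) \left(-313\right) = \left(- \frac{8}{3}\right) \left(-313\right) = \frac{2504}{3}$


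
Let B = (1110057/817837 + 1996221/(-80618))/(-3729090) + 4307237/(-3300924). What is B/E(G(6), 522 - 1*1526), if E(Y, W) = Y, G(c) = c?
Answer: -2005692714696633015977/9222623778559488533370 ≈ -0.21748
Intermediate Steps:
B = -2005692714696633015977/1537103963093248088895 (B = (1110057*(1/817837) + 1996221*(-1/80618))*(-1/3729090) + 4307237*(-1/3300924) = (1110057/817837 - 1996221/80618)*(-1/3729090) - 391567/300084 = -1543092818751/65932383266*(-1/3729090) - 391567/300084 = 514364272917/81955930371135980 - 391567/300084 = -2005692714696633015977/1537103963093248088895 ≈ -1.3049)
B/E(G(6), 522 - 1*1526) = -2005692714696633015977/1537103963093248088895/6 = -2005692714696633015977/1537103963093248088895*1/6 = -2005692714696633015977/9222623778559488533370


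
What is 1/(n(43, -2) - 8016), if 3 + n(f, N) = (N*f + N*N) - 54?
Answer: -1/8155 ≈ -0.00012262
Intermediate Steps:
n(f, N) = -57 + N² + N*f (n(f, N) = -3 + ((N*f + N*N) - 54) = -3 + ((N*f + N²) - 54) = -3 + ((N² + N*f) - 54) = -3 + (-54 + N² + N*f) = -57 + N² + N*f)
1/(n(43, -2) - 8016) = 1/((-57 + (-2)² - 2*43) - 8016) = 1/((-57 + 4 - 86) - 8016) = 1/(-139 - 8016) = 1/(-8155) = -1/8155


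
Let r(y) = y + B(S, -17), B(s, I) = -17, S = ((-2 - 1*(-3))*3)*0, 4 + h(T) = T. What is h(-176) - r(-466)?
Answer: 303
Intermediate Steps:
h(T) = -4 + T
S = 0 (S = ((-2 + 3)*3)*0 = (1*3)*0 = 3*0 = 0)
r(y) = -17 + y (r(y) = y - 17 = -17 + y)
h(-176) - r(-466) = (-4 - 176) - (-17 - 466) = -180 - 1*(-483) = -180 + 483 = 303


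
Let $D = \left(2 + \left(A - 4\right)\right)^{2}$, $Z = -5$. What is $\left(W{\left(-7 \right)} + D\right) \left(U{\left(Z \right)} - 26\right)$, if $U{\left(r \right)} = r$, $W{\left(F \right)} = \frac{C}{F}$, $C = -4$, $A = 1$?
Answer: $- \frac{341}{7} \approx -48.714$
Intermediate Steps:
$W{\left(F \right)} = - \frac{4}{F}$
$D = 1$ ($D = \left(2 + \left(1 - 4\right)\right)^{2} = \left(2 - 3\right)^{2} = \left(-1\right)^{2} = 1$)
$\left(W{\left(-7 \right)} + D\right) \left(U{\left(Z \right)} - 26\right) = \left(- \frac{4}{-7} + 1\right) \left(-5 - 26\right) = \left(\left(-4\right) \left(- \frac{1}{7}\right) + 1\right) \left(-5 - 26\right) = \left(\frac{4}{7} + 1\right) \left(-31\right) = \frac{11}{7} \left(-31\right) = - \frac{341}{7}$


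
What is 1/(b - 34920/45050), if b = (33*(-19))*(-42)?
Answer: 4505/118631178 ≈ 3.7975e-5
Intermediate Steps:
b = 26334 (b = -627*(-42) = 26334)
1/(b - 34920/45050) = 1/(26334 - 34920/45050) = 1/(26334 - 34920*1/45050) = 1/(26334 - 3492/4505) = 1/(118631178/4505) = 4505/118631178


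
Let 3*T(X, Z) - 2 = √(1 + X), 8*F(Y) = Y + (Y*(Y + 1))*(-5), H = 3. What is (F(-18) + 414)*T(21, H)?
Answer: 147 + 147*√22/2 ≈ 491.75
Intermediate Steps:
F(Y) = Y/8 - 5*Y*(1 + Y)/8 (F(Y) = (Y + (Y*(Y + 1))*(-5))/8 = (Y + (Y*(1 + Y))*(-5))/8 = (Y - 5*Y*(1 + Y))/8 = Y/8 - 5*Y*(1 + Y)/8)
T(X, Z) = ⅔ + √(1 + X)/3
(F(-18) + 414)*T(21, H) = (-⅛*(-18)*(4 + 5*(-18)) + 414)*(⅔ + √(1 + 21)/3) = (-⅛*(-18)*(4 - 90) + 414)*(⅔ + √22/3) = (-⅛*(-18)*(-86) + 414)*(⅔ + √22/3) = (-387/2 + 414)*(⅔ + √22/3) = 441*(⅔ + √22/3)/2 = 147 + 147*√22/2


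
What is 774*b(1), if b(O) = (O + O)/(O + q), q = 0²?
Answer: 1548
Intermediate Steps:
q = 0
b(O) = 2 (b(O) = (O + O)/(O + 0) = (2*O)/O = 2)
774*b(1) = 774*2 = 1548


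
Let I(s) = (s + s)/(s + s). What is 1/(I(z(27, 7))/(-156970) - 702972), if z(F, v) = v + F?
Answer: -156970/110345514841 ≈ -1.4225e-6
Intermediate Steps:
z(F, v) = F + v
I(s) = 1 (I(s) = (2*s)/((2*s)) = (2*s)*(1/(2*s)) = 1)
1/(I(z(27, 7))/(-156970) - 702972) = 1/(1/(-156970) - 702972) = 1/(1*(-1/156970) - 702972) = 1/(-1/156970 - 702972) = 1/(-110345514841/156970) = -156970/110345514841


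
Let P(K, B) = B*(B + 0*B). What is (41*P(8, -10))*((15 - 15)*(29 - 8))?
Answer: 0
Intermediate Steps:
P(K, B) = B² (P(K, B) = B*(B + 0) = B*B = B²)
(41*P(8, -10))*((15 - 15)*(29 - 8)) = (41*(-10)²)*((15 - 15)*(29 - 8)) = (41*100)*(0*21) = 4100*0 = 0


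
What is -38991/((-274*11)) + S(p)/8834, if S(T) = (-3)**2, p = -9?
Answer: 86118405/6656419 ≈ 12.938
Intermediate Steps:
S(T) = 9
-38991/((-274*11)) + S(p)/8834 = -38991/((-274*11)) + 9/8834 = -38991/(-3014) + 9*(1/8834) = -38991*(-1/3014) + 9/8834 = 38991/3014 + 9/8834 = 86118405/6656419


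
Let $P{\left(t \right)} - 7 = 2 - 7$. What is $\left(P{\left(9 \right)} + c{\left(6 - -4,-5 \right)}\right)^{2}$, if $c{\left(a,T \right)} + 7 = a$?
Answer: $25$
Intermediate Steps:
$c{\left(a,T \right)} = -7 + a$
$P{\left(t \right)} = 2$ ($P{\left(t \right)} = 7 + \left(2 - 7\right) = 7 - 5 = 2$)
$\left(P{\left(9 \right)} + c{\left(6 - -4,-5 \right)}\right)^{2} = \left(2 + \left(-7 + \left(6 - -4\right)\right)\right)^{2} = \left(2 + \left(-7 + \left(6 + \left(-1 + 5\right)\right)\right)\right)^{2} = \left(2 + \left(-7 + \left(6 + 4\right)\right)\right)^{2} = \left(2 + \left(-7 + 10\right)\right)^{2} = \left(2 + 3\right)^{2} = 5^{2} = 25$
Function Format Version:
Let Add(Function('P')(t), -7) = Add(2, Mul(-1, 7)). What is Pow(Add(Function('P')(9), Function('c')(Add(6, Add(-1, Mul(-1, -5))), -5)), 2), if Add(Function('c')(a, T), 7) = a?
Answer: 25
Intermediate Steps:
Function('c')(a, T) = Add(-7, a)
Function('P')(t) = 2 (Function('P')(t) = Add(7, Add(2, Mul(-1, 7))) = Add(7, Add(2, -7)) = Add(7, -5) = 2)
Pow(Add(Function('P')(9), Function('c')(Add(6, Add(-1, Mul(-1, -5))), -5)), 2) = Pow(Add(2, Add(-7, Add(6, Add(-1, Mul(-1, -5))))), 2) = Pow(Add(2, Add(-7, Add(6, Add(-1, 5)))), 2) = Pow(Add(2, Add(-7, Add(6, 4))), 2) = Pow(Add(2, Add(-7, 10)), 2) = Pow(Add(2, 3), 2) = Pow(5, 2) = 25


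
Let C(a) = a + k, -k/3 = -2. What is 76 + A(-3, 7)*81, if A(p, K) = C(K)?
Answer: 1129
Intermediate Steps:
k = 6 (k = -3*(-2) = 6)
C(a) = 6 + a (C(a) = a + 6 = 6 + a)
A(p, K) = 6 + K
76 + A(-3, 7)*81 = 76 + (6 + 7)*81 = 76 + 13*81 = 76 + 1053 = 1129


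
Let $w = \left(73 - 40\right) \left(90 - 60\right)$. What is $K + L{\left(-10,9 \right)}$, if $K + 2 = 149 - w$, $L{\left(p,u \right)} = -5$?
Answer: $-848$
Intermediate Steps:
$w = 990$ ($w = 33 \cdot 30 = 990$)
$K = -843$ ($K = -2 + \left(149 - 990\right) = -2 - 841 = -843$)
$K + L{\left(-10,9 \right)} = -843 - 5 = -848$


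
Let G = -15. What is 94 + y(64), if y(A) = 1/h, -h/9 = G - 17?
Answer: 27073/288 ≈ 94.003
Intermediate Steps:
h = 288 (h = -9*(-15 - 17) = -9*(-32) = 288)
y(A) = 1/288
94 + y(64) = 94 + 1/288 = 27073/288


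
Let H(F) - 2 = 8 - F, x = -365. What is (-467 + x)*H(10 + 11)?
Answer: 9152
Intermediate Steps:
H(F) = 10 - F (H(F) = 2 + (8 - F) = 10 - F)
(-467 + x)*H(10 + 11) = (-467 - 365)*(10 - (10 + 11)) = -832*(10 - 1*21) = -832*(10 - 21) = -832*(-11) = 9152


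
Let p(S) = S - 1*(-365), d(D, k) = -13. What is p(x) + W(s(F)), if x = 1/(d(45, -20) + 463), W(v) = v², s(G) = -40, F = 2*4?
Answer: 884251/450 ≈ 1965.0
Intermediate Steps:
F = 8
x = 1/450 (x = 1/(-13 + 463) = 1/450 ≈ 0.0022222)
p(S) = 365 + S (p(S) = S + 365 = 365 + S)
p(x) + W(s(F)) = (365 + 1/450) + (-40)² = 164251/450 + 1600 = 884251/450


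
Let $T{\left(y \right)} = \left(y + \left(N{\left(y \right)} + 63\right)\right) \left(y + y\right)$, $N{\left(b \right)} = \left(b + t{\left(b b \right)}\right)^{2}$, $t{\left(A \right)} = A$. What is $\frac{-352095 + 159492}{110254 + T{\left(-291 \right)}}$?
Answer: $\frac{192603}{4144812919250} \approx 4.6468 \cdot 10^{-8}$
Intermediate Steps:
$N{\left(b \right)} = \left(b + b^{2}\right)^{2}$ ($N{\left(b \right)} = \left(b + b b\right)^{2} = \left(b + b^{2}\right)^{2}$)
$T{\left(y \right)} = 2 y \left(63 + y + y^{2} \left(1 + y\right)^{2}\right)$ ($T{\left(y \right)} = \left(y + \left(y^{2} \left(1 + y\right)^{2} + 63\right)\right) \left(y + y\right) = \left(y + \left(63 + y^{2} \left(1 + y\right)^{2}\right)\right) 2 y = \left(63 + y + y^{2} \left(1 + y\right)^{2}\right) 2 y = 2 y \left(63 + y + y^{2} \left(1 + y\right)^{2}\right)$)
$\frac{-352095 + 159492}{110254 + T{\left(-291 \right)}} = \frac{-352095 + 159492}{110254 + 2 \left(-291\right) \left(63 - 291 + \left(-291\right)^{2} \left(1 - 291\right)^{2}\right)} = - \frac{192603}{110254 + 2 \left(-291\right) \left(63 - 291 + 84681 \left(-290\right)^{2}\right)} = - \frac{192603}{110254 + 2 \left(-291\right) \left(63 - 291 + 84681 \cdot 84100\right)} = - \frac{192603}{110254 + 2 \left(-291\right) \left(63 - 291 + 7121672100\right)} = - \frac{192603}{110254 + 2 \left(-291\right) 7121671872} = - \frac{192603}{110254 - 4144813029504} = - \frac{192603}{-4144812919250} = \left(-192603\right) \left(- \frac{1}{4144812919250}\right) = \frac{192603}{4144812919250}$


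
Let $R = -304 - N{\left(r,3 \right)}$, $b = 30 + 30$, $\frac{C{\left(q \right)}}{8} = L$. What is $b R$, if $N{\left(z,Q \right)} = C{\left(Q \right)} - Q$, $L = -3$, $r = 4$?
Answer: $-16620$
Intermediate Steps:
$C{\left(q \right)} = -24$ ($C{\left(q \right)} = 8 \left(-3\right) = -24$)
$N{\left(z,Q \right)} = -24 - Q$
$b = 60$
$R = -277$ ($R = -304 - \left(-24 - 3\right) = -304 - -27 = -304 + 27 = -277$)
$b R = 60 \left(-277\right) = -16620$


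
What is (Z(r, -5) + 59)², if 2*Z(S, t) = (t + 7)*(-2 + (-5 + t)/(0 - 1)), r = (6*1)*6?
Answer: 4489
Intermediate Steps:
r = 36 (r = 6*6 = 36)
Z(S, t) = (3 - t)*(7 + t)/2 (Z(S, t) = ((t + 7)*(-2 + (-5 + t)/(0 - 1)))/2 = ((7 + t)*(-2 + (-5 + t)/(-1)))/2 = ((7 + t)*(-2 + (-5 + t)*(-1)))/2 = ((7 + t)*(-2 + (5 - t)))/2 = ((7 + t)*(3 - t))/2 = ((3 - t)*(7 + t))/2 = (3 - t)*(7 + t)/2)
(Z(r, -5) + 59)² = ((21/2 - 2*(-5) - ½*(-5)²) + 59)² = ((21/2 + 10 - ½*25) + 59)² = ((21/2 + 10 - 25/2) + 59)² = (8 + 59)² = 67² = 4489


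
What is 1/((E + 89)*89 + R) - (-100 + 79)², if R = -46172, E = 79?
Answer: -13768021/31220 ≈ -441.00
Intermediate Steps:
1/((E + 89)*89 + R) - (-100 + 79)² = 1/((79 + 89)*89 - 46172) - (-100 + 79)² = 1/(168*89 - 46172) - 1*(-21)² = 1/(14952 - 46172) - 1*441 = 1/(-31220) - 441 = -1/31220 - 441 = -13768021/31220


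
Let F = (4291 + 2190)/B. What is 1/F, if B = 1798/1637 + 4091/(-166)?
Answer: -6398499/1761159902 ≈ -0.0036331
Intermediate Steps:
B = -6398499/271742 (B = 1798*(1/1637) + 4091*(-1/166) = 1798/1637 - 4091/166 = -6398499/271742 ≈ -23.546)
F = -1761159902/6398499 (F = (4291 + 2190)/(-6398499/271742) = 6481*(-271742/6398499) = -1761159902/6398499 ≈ -275.25)
1/F = 1/(-1761159902/6398499) = -6398499/1761159902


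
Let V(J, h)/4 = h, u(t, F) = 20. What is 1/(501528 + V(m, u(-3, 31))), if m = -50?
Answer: 1/501608 ≈ 1.9936e-6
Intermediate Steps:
V(J, h) = 4*h
1/(501528 + V(m, u(-3, 31))) = 1/(501528 + 4*20) = 1/(501528 + 80) = 1/501608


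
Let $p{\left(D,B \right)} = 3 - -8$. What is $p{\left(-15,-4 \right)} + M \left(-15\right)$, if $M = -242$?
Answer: $3641$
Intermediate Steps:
$p{\left(D,B \right)} = 11$ ($p{\left(D,B \right)} = 3 + 8 = 11$)
$p{\left(-15,-4 \right)} + M \left(-15\right) = 11 - -3630 = 11 + 3630 = 3641$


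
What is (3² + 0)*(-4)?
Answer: -36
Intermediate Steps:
(3² + 0)*(-4) = (9 + 0)*(-4) = 9*(-4) = -36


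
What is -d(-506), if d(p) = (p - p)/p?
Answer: 0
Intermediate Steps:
d(p) = 0 (d(p) = 0/p = 0)
-d(-506) = -1*0 = 0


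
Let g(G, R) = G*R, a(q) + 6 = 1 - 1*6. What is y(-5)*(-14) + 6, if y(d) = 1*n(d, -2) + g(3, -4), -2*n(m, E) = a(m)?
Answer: 97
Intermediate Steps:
a(q) = -11 (a(q) = -6 + (1 - 1*6) = -6 + (1 - 6) = -6 - 5 = -11)
n(m, E) = 11/2 (n(m, E) = -½*(-11) = 11/2)
y(d) = -13/2 (y(d) = 1*(11/2) + 3*(-4) = 11/2 - 12 = -13/2)
y(-5)*(-14) + 6 = -13/2*(-14) + 6 = 91 + 6 = 97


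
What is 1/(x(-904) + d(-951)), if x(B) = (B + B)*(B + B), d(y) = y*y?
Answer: 1/4173265 ≈ 2.3962e-7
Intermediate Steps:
d(y) = y**2
x(B) = 4*B**2 (x(B) = (2*B)*(2*B) = 4*B**2)
1/(x(-904) + d(-951)) = 1/(4*(-904)**2 + (-951)**2) = 1/(4*817216 + 904401) = 1/(3268864 + 904401) = 1/4173265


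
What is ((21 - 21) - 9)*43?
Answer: -387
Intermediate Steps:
((21 - 21) - 9)*43 = (0 - 9)*43 = -9*43 = -387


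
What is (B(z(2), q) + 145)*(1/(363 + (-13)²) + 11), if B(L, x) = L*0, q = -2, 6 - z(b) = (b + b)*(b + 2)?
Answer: 848685/532 ≈ 1595.3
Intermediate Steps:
z(b) = 6 - 2*b*(2 + b) (z(b) = 6 - (b + b)*(b + 2) = 6 - 2*b*(2 + b))
B(L, x) = 0
(B(z(2), q) + 145)*(1/(363 + (-13)²) + 11) = (0 + 145)*(1/(363 + (-13)²) + 11) = 145*(1/(363 + 169) + 11) = 145*(1/532 + 11) = 145*(5853/532) = 848685/532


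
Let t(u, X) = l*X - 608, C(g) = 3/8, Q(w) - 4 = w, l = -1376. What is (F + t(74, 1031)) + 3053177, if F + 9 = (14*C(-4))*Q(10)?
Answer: 3267955/2 ≈ 1.6340e+6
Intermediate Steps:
Q(w) = 4 + w
C(g) = 3/8 (C(g) = 3*(1/8) = 3/8)
t(u, X) = -608 - 1376*X (t(u, X) = -1376*X - 608 = -608 - 1376*X)
F = 129/2 (F = -9 + (14*(3/8))*(4 + 10) = -9 + (21/4)*14 = -9 + 147/2 = 129/2 ≈ 64.500)
(F + t(74, 1031)) + 3053177 = (129/2 + (-608 - 1376*1031)) + 3053177 = (129/2 + (-608 - 1418656)) + 3053177 = (129/2 - 1419264) + 3053177 = -2838399/2 + 3053177 = 3267955/2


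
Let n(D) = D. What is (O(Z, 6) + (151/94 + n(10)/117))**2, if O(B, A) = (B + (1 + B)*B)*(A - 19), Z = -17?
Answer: 1327856327496169/120956004 ≈ 1.0978e+7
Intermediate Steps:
O(B, A) = (-19 + A)*(B + B*(1 + B)) (O(B, A) = (B + B*(1 + B))*(-19 + A) = (-19 + A)*(B + B*(1 + B)))
(O(Z, 6) + (151/94 + n(10)/117))**2 = (-17*(-38 - 19*(-17) + 2*6 + 6*(-17)) + (151/94 + 10/117))**2 = (-17*(-38 + 323 + 12 - 102) + (151*(1/94) + 10*(1/117)))**2 = (-17*195 + (151/94 + 10/117))**2 = (-3315 + 18607/10998)**2 = (-36439763/10998)**2 = 1327856327496169/120956004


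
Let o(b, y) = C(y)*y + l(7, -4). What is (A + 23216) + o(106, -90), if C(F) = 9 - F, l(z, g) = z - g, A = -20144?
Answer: -5827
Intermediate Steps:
o(b, y) = 11 + y*(9 - y) (o(b, y) = (9 - y)*y + (7 - 1*(-4)) = y*(9 - y) + (7 + 4) = y*(9 - y) + 11 = 11 + y*(9 - y))
(A + 23216) + o(106, -90) = (-20144 + 23216) + (11 - 1*(-90)*(-9 - 90)) = 3072 + (11 - 1*(-90)*(-99)) = 3072 + (11 - 8910) = 3072 - 8899 = -5827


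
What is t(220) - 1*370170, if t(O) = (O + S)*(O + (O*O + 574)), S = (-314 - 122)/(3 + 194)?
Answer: 2037695886/197 ≈ 1.0344e+7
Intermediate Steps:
S = -436/197 ≈ -2.2132
t(O) = (-436/197 + O)*(574 + O + O²) (t(O) = (O - 436/197)*(O + (O*O + 574)) = (-436/197 + O)*(O + (O² + 574)) = (-436/197 + O)*(O + (574 + O²)) = (-436/197 + O)*(574 + O + O²))
t(220) - 1*370170 = (-250264/197 + 220³ - 239/197*220² + (112642/197)*220) - 1*370170 = (-250264/197 + 10648000 - 239/197*48400 + 24781240/197) - 370170 = (-250264/197 + 10648000 - 11567600/197 + 24781240/197) - 370170 = 2110619376/197 - 370170 = 2037695886/197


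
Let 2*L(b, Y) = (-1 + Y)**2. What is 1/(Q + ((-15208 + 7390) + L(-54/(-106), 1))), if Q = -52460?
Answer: -1/60278 ≈ -1.6590e-5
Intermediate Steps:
L(b, Y) = (-1 + Y)**2/2
1/(Q + ((-15208 + 7390) + L(-54/(-106), 1))) = 1/(-52460 + ((-15208 + 7390) + (-1 + 1)**2/2)) = 1/(-52460 + (-7818 + (1/2)*0**2)) = 1/(-52460 + (-7818 + (1/2)*0)) = 1/(-52460 + (-7818 + 0)) = 1/(-52460 - 7818) = 1/(-60278) = -1/60278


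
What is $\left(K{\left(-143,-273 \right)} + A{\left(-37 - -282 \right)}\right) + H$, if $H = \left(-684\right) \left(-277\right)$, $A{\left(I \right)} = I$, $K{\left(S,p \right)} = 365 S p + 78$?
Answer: $14439026$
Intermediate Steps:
$K{\left(S,p \right)} = 78 + 365 S p$ ($K{\left(S,p \right)} = 365 S p + 78 = 78 + 365 S p$)
$H = 189468$
$\left(K{\left(-143,-273 \right)} + A{\left(-37 - -282 \right)}\right) + H = \left(\left(78 + 365 \left(-143\right) \left(-273\right)\right) - -245\right) + 189468 = \left(\left(78 + 14249235\right) + \left(-37 + 282\right)\right) + 189468 = \left(14249313 + 245\right) + 189468 = 14249558 + 189468 = 14439026$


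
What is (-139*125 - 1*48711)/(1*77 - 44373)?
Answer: 33043/22148 ≈ 1.4919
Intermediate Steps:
(-139*125 - 1*48711)/(1*77 - 44373) = (-17375 - 48711)/(77 - 44373) = -66086/(-44296) = -66086*(-1/44296) = 33043/22148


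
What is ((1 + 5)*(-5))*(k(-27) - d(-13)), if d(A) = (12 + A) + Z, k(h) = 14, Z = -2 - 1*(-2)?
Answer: -450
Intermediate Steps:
Z = 0 (Z = -2 + 2 = 0)
d(A) = 12 + A (d(A) = (12 + A) + 0 = 12 + A)
((1 + 5)*(-5))*(k(-27) - d(-13)) = ((1 + 5)*(-5))*(14 - (12 - 13)) = (6*(-5))*(14 - 1*(-1)) = -30*(14 + 1) = -30*15 = -450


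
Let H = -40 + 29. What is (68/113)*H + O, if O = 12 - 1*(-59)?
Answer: 7275/113 ≈ 64.380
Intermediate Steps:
H = -11
O = 71 (O = 12 + 59 = 71)
(68/113)*H + O = (68/113)*(-11) + 71 = -748/113 + 71 = 7275/113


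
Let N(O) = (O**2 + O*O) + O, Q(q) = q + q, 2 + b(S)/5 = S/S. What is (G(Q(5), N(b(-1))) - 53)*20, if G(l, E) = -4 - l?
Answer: -1340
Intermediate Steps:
b(S) = -5 (b(S) = -10 + 5*(S/S) = -10 + 5*1 = -10 + 5 = -5)
Q(q) = 2*q
N(O) = O + 2*O**2 (N(O) = (O**2 + O**2) + O = 2*O**2 + O = O + 2*O**2)
(G(Q(5), N(b(-1))) - 53)*20 = ((-4 - 2*5) - 53)*20 = ((-4 - 1*10) - 53)*20 = ((-4 - 10) - 53)*20 = (-14 - 53)*20 = -67*20 = -1340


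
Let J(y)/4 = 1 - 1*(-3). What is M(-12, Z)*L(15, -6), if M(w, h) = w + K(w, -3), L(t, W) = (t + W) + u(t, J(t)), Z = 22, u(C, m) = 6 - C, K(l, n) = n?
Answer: 0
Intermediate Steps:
J(y) = 16 (J(y) = 4*(1 - 1*(-3)) = 4*(1 + 3) = 4*4 = 16)
L(t, W) = 6 + W (L(t, W) = (t + W) + (6 - t) = (W + t) + (6 - t) = 6 + W)
M(w, h) = -3 + w (M(w, h) = w - 3 = -3 + w)
M(-12, Z)*L(15, -6) = (-3 - 12)*(6 - 6) = -15*0 = 0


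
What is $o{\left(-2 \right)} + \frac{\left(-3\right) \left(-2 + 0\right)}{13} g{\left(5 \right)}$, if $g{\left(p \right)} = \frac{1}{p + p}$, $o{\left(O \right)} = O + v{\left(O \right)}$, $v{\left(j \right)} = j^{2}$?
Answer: $\frac{133}{65} \approx 2.0462$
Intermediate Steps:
$o{\left(O \right)} = O + O^{2}$
$g{\left(p \right)} = \frac{1}{2 p}$
$o{\left(-2 \right)} + \frac{\left(-3\right) \left(-2 + 0\right)}{13} g{\left(5 \right)} = - 2 \left(1 - 2\right) + \frac{\left(-3\right) \left(-2 + 0\right)}{13} \frac{1}{2 \cdot 5} = \left(-2\right) \left(-1\right) + \left(-3\right) \left(-2\right) \frac{1}{13} \cdot \frac{1}{2} \cdot \frac{1}{5} = 2 + 6 \cdot \frac{1}{13} \cdot \frac{1}{10} = 2 + \frac{6}{13} \cdot \frac{1}{10} = 2 + \frac{3}{65} = \frac{133}{65}$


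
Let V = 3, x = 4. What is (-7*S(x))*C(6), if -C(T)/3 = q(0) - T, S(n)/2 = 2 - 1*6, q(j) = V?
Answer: 504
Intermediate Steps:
q(j) = 3
S(n) = -8 (S(n) = 2*(2 - 1*6) = 2*(2 - 6) = 2*(-4) = -8)
C(T) = -9 + 3*T (C(T) = -3*(3 - T) = -9 + 3*T)
(-7*S(x))*C(6) = (-7*(-8))*(-9 + 3*6) = 56*(-9 + 18) = 56*9 = 504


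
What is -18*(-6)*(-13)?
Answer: -1404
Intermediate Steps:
-18*(-6)*(-13) = -6*(-18)*(-13) = 108*(-13) = -1404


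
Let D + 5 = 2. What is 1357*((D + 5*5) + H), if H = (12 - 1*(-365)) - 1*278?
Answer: 164197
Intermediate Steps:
D = -3 (D = -5 + 2 = -3)
H = 99 (H = (12 + 365) - 278 = 377 - 278 = 99)
1357*((D + 5*5) + H) = 1357*((-3 + 5*5) + 99) = 1357*((-3 + 25) + 99) = 1357*(22 + 99) = 1357*121 = 164197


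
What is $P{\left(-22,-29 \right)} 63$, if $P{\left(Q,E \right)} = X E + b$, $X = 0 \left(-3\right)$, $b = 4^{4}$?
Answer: $16128$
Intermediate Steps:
$b = 256$
$X = 0$
$P{\left(Q,E \right)} = 256$ ($P{\left(Q,E \right)} = 0 E + 256 = 0 + 256 = 256$)
$P{\left(-22,-29 \right)} 63 = 256 \cdot 63 = 16128$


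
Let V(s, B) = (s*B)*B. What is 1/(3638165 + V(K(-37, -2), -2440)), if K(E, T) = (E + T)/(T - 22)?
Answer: 1/13312765 ≈ 7.5116e-8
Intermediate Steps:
K(E, T) = (E + T)/(-22 + T)
V(s, B) = s*B**2 (V(s, B) = (B*s)*B = s*B**2)
1/(3638165 + V(K(-37, -2), -2440)) = 1/(3638165 + ((-37 - 2)/(-22 - 2))*(-2440)**2) = 1/(3638165 + (-39/(-24))*5953600) = 1/(3638165 - 1/24*(-39)*5953600) = 1/(3638165 + (13/8)*5953600) = 1/(3638165 + 9674600) = 1/13312765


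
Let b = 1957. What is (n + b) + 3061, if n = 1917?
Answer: 6935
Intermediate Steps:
(n + b) + 3061 = (1917 + 1957) + 3061 = 3874 + 3061 = 6935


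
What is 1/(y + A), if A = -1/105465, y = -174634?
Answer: -105465/18417774811 ≈ -5.7263e-6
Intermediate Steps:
A = -1/105465 (A = -1*1/105465 = -1/105465 ≈ -9.4818e-6)
1/(y + A) = 1/(-174634 - 1/105465) = 1/(-18417774811/105465) = -105465/18417774811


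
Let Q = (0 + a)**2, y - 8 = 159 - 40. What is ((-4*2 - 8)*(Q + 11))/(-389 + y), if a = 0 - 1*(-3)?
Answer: 160/131 ≈ 1.2214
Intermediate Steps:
y = 127 (y = 8 + (159 - 40) = 8 + 119 = 127)
a = 3 (a = 0 + 3 = 3)
Q = 9 (Q = (0 + 3)**2 = 3**2 = 9)
((-4*2 - 8)*(Q + 11))/(-389 + y) = ((-4*2 - 8)*(9 + 11))/(-389 + 127) = ((-8 - 8)*20)/(-262) = -16*20*(-1/262) = -320*(-1/262) = 160/131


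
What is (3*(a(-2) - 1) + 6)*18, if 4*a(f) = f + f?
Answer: 0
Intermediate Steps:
a(f) = f/2 (a(f) = (f + f)/4 = (2*f)/4 = f/2)
(3*(a(-2) - 1) + 6)*18 = (3*((½)*(-2) - 1) + 6)*18 = (3*(-1 - 1) + 6)*18 = (3*(-2) + 6)*18 = (-6 + 6)*18 = 0*18 = 0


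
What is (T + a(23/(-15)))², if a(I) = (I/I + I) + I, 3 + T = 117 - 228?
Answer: 3031081/225 ≈ 13471.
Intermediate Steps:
T = -114 (T = -3 + (117 - 228) = -3 - 111 = -114)
a(I) = 1 + 2*I (a(I) = (1 + I) + I = 1 + 2*I)
(T + a(23/(-15)))² = (-114 + (1 + 2*(23/(-15))))² = (-114 + (1 + 2*(23*(-1/15))))² = (-114 + (1 + 2*(-23/15)))² = (-114 + (1 - 46/15))² = (-114 - 31/15)² = (-1741/15)² = 3031081/225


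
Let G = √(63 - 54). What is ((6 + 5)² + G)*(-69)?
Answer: -8556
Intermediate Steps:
G = 3 (G = √9 = 3)
((6 + 5)² + G)*(-69) = ((6 + 5)² + 3)*(-69) = (11² + 3)*(-69) = (121 + 3)*(-69) = 124*(-69) = -8556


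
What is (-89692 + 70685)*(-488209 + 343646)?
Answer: 2747708941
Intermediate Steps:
(-89692 + 70685)*(-488209 + 343646) = -19007*(-144563) = 2747708941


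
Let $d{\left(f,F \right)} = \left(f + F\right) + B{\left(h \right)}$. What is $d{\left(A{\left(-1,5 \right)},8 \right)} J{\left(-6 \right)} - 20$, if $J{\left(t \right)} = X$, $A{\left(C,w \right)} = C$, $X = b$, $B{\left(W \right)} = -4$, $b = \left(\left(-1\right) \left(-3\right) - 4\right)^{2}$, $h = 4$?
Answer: $-17$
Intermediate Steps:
$b = 1$ ($b = \left(3 - 4\right)^{2} = \left(-1\right)^{2} = 1$)
$X = 1$
$J{\left(t \right)} = 1$
$d{\left(f,F \right)} = -4 + F + f$ ($d{\left(f,F \right)} = \left(f + F\right) - 4 = \left(F + f\right) - 4 = -4 + F + f$)
$d{\left(A{\left(-1,5 \right)},8 \right)} J{\left(-6 \right)} - 20 = \left(-4 + 8 - 1\right) 1 - 20 = 3 \cdot 1 - 20 = 3 - 20 = -17$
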